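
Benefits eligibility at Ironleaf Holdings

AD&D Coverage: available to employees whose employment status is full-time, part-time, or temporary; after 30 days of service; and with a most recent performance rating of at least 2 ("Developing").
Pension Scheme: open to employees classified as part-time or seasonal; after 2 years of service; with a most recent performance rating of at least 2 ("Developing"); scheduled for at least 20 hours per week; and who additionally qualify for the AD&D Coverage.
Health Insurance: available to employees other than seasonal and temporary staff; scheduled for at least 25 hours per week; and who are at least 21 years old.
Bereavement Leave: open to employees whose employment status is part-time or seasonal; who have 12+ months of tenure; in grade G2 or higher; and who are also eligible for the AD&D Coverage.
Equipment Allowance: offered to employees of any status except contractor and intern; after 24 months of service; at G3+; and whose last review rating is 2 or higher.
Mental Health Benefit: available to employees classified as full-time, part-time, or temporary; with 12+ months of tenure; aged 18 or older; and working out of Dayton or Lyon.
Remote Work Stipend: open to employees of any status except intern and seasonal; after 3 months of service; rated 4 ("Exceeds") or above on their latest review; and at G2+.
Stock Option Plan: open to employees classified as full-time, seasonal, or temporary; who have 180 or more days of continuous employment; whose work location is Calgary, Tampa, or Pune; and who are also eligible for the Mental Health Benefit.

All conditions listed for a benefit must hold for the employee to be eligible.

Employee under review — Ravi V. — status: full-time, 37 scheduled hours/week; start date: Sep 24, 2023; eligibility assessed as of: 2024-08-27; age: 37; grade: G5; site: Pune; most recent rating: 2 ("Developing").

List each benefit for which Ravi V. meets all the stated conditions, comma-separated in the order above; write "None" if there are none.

AD&D Coverage, Health Insurance

Service from Sep 24, 2023 to 2024-08-27: 338 days.
AD&D Coverage — status full-time ✓; service 338 days ≥ 30 days ✓; rating 2 ≥ 2 ✓ → eligible.
Pension Scheme — status full-time ✗ (requires part-time or seasonal) → not eligible.
Health Insurance — status full-time ✓ (not excluded); 37 hrs/wk ≥ 25 ✓; age 37 ≥ 21 ✓ → eligible.
Bereavement Leave — status full-time ✗ (requires part-time or seasonal) → not eligible.
Equipment Allowance — status full-time ✓ (not excluded); service 338 days < 24 months (≈720 days) ✗ → not eligible.
Mental Health Benefit — status full-time ✓; service 338 days < 12 months (≈360 days) ✗ → not eligible.
Remote Work Stipend — status full-time ✓ (not excluded); service 338 days ≥ 3 months (≈90 days) ✓; rating 2 < 4 ✗ → not eligible.
Stock Option Plan — status full-time ✓; service 338 days ≥ 180 days ✓; site Pune ✓; not eligible for Mental Health Benefit ✗ → not eligible.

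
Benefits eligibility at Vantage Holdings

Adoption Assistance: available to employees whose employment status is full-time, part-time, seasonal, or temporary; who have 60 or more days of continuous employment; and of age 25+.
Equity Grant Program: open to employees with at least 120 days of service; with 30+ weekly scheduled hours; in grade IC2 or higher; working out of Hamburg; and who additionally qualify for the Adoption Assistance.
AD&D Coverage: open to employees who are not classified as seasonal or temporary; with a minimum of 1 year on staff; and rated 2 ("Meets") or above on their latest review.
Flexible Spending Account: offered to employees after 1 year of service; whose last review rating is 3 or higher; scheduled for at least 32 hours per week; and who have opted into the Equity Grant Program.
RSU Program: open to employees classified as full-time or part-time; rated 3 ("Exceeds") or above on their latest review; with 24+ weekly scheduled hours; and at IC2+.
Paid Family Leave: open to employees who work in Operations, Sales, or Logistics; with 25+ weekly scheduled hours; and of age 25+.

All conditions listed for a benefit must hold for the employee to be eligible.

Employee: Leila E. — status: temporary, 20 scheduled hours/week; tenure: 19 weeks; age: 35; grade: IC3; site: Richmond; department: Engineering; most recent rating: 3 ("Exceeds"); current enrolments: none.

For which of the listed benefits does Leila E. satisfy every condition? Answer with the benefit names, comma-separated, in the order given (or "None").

Adoption Assistance

Adoption Assistance — status temporary ✓; service 19 weeks ≥ 60 days ✓; age 35 ≥ 25 ✓ → eligible.
Equity Grant Program — service 19 weeks ≥ 120 days ✓; 20 hrs/wk < 30 ✗ → not eligible.
AD&D Coverage — status temporary ✗ (excluded) → not eligible.
Flexible Spending Account — service 19 weeks < 1 year (≈365 days) ✗ → not eligible.
RSU Program — status temporary ✗ (requires full-time or part-time) → not eligible.
Paid Family Leave — dept Engineering ✗ → not eligible.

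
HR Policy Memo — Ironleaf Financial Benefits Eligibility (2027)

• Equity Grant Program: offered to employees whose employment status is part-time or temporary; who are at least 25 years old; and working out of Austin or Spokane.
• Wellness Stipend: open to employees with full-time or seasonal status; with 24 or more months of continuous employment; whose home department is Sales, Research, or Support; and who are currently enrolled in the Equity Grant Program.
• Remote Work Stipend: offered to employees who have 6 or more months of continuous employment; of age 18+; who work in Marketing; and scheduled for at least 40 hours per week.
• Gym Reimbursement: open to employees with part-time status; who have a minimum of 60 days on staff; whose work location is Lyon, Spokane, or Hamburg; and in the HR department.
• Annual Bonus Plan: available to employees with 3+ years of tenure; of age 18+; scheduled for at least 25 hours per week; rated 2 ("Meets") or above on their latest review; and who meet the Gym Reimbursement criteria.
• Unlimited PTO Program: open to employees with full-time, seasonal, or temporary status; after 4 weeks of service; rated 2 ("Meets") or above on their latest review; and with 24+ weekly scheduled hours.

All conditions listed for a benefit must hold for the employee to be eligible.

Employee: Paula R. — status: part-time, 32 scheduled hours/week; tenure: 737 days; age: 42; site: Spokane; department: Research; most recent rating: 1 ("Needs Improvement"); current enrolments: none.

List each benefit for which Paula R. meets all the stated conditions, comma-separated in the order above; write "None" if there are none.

Equity Grant Program

Equity Grant Program — status part-time ✓; age 42 ≥ 25 ✓; site Spokane ✓ → eligible.
Wellness Stipend — status part-time ✗ (requires full-time or seasonal) → not eligible.
Remote Work Stipend — service 737 days ≥ 6 months (≈180 days) ✓; age 42 ≥ 18 ✓; dept Research ✗ → not eligible.
Gym Reimbursement — status part-time ✓; service 737 days ≥ 60 days ✓; site Spokane ✓; dept Research ✗ → not eligible.
Annual Bonus Plan — service 737 days < 3 years (≈1095 days) ✗ → not eligible.
Unlimited PTO Program — status part-time ✗ (requires full-time, seasonal, or temporary) → not eligible.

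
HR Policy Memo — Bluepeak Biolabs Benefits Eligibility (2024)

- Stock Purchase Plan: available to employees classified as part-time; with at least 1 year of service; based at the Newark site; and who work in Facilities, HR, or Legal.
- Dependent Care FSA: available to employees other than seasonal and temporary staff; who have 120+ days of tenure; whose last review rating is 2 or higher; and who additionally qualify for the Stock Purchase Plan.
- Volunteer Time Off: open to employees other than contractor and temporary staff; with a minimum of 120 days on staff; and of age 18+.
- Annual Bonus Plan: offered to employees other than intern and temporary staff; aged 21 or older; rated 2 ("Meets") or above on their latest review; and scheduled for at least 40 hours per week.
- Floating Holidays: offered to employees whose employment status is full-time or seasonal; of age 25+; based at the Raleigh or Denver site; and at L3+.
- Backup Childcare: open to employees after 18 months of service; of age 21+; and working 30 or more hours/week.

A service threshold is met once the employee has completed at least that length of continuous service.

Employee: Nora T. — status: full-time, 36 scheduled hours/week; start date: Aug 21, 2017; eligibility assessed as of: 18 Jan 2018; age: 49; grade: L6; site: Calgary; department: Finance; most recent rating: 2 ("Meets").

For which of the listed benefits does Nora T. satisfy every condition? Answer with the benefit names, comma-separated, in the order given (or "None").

Service from Aug 21, 2017 to 18 Jan 2018: 150 days.
Stock Purchase Plan — status full-time ✗ (requires part-time) → not eligible.
Dependent Care FSA — status full-time ✓ (not excluded); service 150 days ≥ 120 days ✓; rating 2 ≥ 2 ✓; not eligible for Stock Purchase Plan ✗ → not eligible.
Volunteer Time Off — status full-time ✓ (not excluded); service 150 days ≥ 120 days ✓; age 49 ≥ 18 ✓ → eligible.
Annual Bonus Plan — status full-time ✓ (not excluded); age 49 ≥ 21 ✓; rating 2 ≥ 2 ✓; 36 hrs/wk < 40 ✗ → not eligible.
Floating Holidays — status full-time ✓; age 49 ≥ 25 ✓; site Calgary ✗ (not Raleigh or Denver) → not eligible.
Backup Childcare — service 150 days < 18 months (≈540 days) ✗ → not eligible.

Volunteer Time Off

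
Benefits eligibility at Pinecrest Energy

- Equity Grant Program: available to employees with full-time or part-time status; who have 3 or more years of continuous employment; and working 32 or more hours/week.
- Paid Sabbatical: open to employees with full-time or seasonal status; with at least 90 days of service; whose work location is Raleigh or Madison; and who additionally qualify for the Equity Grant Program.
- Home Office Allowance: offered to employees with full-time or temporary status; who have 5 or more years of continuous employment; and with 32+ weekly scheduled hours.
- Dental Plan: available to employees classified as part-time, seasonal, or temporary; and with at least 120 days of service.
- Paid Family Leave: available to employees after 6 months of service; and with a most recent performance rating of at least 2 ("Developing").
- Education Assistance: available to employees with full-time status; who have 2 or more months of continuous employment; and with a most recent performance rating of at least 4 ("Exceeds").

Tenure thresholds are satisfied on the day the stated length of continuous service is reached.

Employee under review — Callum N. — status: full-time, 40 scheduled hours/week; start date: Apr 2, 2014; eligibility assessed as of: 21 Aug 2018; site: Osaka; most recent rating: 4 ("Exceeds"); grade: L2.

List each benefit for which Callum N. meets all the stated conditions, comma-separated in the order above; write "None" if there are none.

Service from Apr 2, 2014 to 21 Aug 2018: 1602 days.
Equity Grant Program — status full-time ✓; service 1602 days ≥ 3 years (≈1095 days) ✓; 40 hrs/wk ≥ 32 ✓ → eligible.
Paid Sabbatical — status full-time ✓; service 1602 days ≥ 90 days ✓; site Osaka ✗ (not Raleigh or Madison) → not eligible.
Home Office Allowance — status full-time ✓; service 1602 days < 5 years (≈1825 days) ✗ → not eligible.
Dental Plan — status full-time ✗ (requires part-time, seasonal, or temporary) → not eligible.
Paid Family Leave — service 1602 days ≥ 6 months (≈180 days) ✓; rating 4 ≥ 2 ✓ → eligible.
Education Assistance — status full-time ✓; service 1602 days ≥ 2 months (≈60 days) ✓; rating 4 ≥ 4 ✓ → eligible.

Equity Grant Program, Paid Family Leave, Education Assistance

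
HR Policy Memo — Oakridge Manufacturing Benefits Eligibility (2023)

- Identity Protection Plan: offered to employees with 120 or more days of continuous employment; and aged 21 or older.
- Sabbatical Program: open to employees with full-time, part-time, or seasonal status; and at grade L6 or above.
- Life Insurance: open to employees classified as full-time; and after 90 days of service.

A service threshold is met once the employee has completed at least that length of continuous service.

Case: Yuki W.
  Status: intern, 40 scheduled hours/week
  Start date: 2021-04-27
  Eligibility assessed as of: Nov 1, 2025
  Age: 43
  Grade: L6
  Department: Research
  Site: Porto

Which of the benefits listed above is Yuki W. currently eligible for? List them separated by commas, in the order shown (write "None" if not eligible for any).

Identity Protection Plan

Service from 2021-04-27 to Nov 1, 2025: 1649 days.
Identity Protection Plan — service 1649 days ≥ 120 days ✓; age 43 ≥ 21 ✓ → eligible.
Sabbatical Program — status intern ✗ (requires full-time, part-time, or seasonal) → not eligible.
Life Insurance — status intern ✗ (requires full-time) → not eligible.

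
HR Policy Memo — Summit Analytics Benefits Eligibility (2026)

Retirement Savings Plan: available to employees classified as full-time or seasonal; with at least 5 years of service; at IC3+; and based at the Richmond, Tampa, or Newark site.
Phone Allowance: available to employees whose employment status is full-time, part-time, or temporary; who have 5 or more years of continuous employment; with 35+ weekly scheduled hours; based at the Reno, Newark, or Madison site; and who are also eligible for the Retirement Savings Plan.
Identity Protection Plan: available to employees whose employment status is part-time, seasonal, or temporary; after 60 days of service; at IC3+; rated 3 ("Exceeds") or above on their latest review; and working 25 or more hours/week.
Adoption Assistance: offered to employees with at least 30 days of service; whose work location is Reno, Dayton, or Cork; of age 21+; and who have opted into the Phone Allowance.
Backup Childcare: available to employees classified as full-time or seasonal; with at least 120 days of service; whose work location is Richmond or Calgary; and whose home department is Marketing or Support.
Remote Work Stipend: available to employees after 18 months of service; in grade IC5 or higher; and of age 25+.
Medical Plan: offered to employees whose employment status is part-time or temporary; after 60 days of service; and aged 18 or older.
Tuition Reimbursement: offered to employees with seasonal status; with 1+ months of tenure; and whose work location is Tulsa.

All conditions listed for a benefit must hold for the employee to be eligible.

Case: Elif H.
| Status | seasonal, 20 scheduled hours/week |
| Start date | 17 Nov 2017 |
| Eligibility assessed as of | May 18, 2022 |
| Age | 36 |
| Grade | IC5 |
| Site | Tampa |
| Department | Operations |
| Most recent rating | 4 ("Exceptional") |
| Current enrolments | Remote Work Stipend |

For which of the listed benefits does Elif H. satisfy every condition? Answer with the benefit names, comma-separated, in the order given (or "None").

Remote Work Stipend

Service from 17 Nov 2017 to May 18, 2022: 1643 days.
Retirement Savings Plan — status seasonal ✓; service 1643 days < 5 years (≈1825 days) ✗ → not eligible.
Phone Allowance — status seasonal ✗ (requires full-time, part-time, or temporary) → not eligible.
Identity Protection Plan — status seasonal ✓; service 1643 days ≥ 60 days ✓; grade IC5 ≥ IC3 ✓; rating 4 ≥ 3 ✓; 20 hrs/wk < 25 ✗ → not eligible.
Adoption Assistance — service 1643 days ≥ 30 days ✓; site Tampa ✗ (not Reno, Dayton, or Cork) → not eligible.
Backup Childcare — status seasonal ✓; service 1643 days ≥ 120 days ✓; site Tampa ✗ (not Richmond or Calgary) → not eligible.
Remote Work Stipend — service 1643 days ≥ 18 months (≈540 days) ✓; grade IC5 ≥ IC5 ✓; age 36 ≥ 25 ✓ → eligible.
Medical Plan — status seasonal ✗ (requires part-time or temporary) → not eligible.
Tuition Reimbursement — status seasonal ✓; service 1643 days ≥ 1 month (≈30 days) ✓; site Tampa ✗ (not Tulsa) → not eligible.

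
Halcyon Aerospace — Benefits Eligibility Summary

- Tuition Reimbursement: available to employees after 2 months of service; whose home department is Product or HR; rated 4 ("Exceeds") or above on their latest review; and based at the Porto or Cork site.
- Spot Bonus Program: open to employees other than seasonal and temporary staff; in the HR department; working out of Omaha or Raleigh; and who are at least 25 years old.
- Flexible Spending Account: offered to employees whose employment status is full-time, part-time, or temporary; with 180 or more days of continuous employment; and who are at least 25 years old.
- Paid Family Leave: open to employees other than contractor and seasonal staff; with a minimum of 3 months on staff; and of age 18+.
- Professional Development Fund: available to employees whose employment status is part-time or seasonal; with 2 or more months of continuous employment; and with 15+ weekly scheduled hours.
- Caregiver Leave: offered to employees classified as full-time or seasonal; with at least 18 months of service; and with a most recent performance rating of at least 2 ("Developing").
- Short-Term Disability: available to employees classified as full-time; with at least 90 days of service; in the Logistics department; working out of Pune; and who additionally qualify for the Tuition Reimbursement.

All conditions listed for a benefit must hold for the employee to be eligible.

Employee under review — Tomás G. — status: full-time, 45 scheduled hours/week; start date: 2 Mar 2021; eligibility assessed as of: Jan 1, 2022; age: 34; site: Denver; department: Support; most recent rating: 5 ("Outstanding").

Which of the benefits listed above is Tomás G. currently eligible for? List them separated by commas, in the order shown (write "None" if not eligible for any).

Flexible Spending Account, Paid Family Leave

Service from 2 Mar 2021 to Jan 1, 2022: 305 days.
Tuition Reimbursement — service 305 days ≥ 2 months (≈60 days) ✓; dept Support ✗ → not eligible.
Spot Bonus Program — status full-time ✓ (not excluded); dept Support ✗ → not eligible.
Flexible Spending Account — status full-time ✓; service 305 days ≥ 180 days ✓; age 34 ≥ 25 ✓ → eligible.
Paid Family Leave — status full-time ✓ (not excluded); service 305 days ≥ 3 months (≈90 days) ✓; age 34 ≥ 18 ✓ → eligible.
Professional Development Fund — status full-time ✗ (requires part-time or seasonal) → not eligible.
Caregiver Leave — status full-time ✓; service 305 days < 18 months (≈540 days) ✗ → not eligible.
Short-Term Disability — status full-time ✓; service 305 days ≥ 90 days ✓; dept Support ✗ → not eligible.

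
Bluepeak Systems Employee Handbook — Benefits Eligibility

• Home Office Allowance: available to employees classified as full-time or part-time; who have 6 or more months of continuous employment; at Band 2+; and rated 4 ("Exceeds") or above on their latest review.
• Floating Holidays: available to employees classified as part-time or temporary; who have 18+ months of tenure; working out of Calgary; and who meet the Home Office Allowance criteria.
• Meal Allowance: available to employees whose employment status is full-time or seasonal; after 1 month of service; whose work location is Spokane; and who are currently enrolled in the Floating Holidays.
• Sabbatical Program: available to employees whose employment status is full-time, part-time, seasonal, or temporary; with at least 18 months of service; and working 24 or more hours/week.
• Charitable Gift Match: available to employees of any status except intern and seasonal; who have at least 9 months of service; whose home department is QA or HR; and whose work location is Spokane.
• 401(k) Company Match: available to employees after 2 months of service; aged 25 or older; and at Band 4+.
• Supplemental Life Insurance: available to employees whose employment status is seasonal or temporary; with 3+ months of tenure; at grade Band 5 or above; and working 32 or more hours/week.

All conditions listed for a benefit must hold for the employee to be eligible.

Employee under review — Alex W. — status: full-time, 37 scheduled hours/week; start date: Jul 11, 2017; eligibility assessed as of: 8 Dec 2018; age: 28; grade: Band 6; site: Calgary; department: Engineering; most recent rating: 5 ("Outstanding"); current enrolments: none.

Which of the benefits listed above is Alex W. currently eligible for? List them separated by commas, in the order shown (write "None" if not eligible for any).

Service from Jul 11, 2017 to 8 Dec 2018: 515 days.
Home Office Allowance — status full-time ✓; service 515 days ≥ 6 months (≈180 days) ✓; grade Band 6 ≥ Band 2 ✓; rating 5 ≥ 4 ✓ → eligible.
Floating Holidays — status full-time ✗ (requires part-time or temporary) → not eligible.
Meal Allowance — status full-time ✓; service 515 days ≥ 1 month (≈30 days) ✓; site Calgary ✗ (not Spokane) → not eligible.
Sabbatical Program — status full-time ✓; service 515 days < 18 months (≈540 days) ✗ → not eligible.
Charitable Gift Match — status full-time ✓ (not excluded); service 515 days ≥ 9 months (≈270 days) ✓; dept Engineering ✗ → not eligible.
401(k) Company Match — service 515 days ≥ 2 months (≈60 days) ✓; age 28 ≥ 25 ✓; grade Band 6 ≥ Band 4 ✓ → eligible.
Supplemental Life Insurance — status full-time ✗ (requires seasonal or temporary) → not eligible.

Home Office Allowance, 401(k) Company Match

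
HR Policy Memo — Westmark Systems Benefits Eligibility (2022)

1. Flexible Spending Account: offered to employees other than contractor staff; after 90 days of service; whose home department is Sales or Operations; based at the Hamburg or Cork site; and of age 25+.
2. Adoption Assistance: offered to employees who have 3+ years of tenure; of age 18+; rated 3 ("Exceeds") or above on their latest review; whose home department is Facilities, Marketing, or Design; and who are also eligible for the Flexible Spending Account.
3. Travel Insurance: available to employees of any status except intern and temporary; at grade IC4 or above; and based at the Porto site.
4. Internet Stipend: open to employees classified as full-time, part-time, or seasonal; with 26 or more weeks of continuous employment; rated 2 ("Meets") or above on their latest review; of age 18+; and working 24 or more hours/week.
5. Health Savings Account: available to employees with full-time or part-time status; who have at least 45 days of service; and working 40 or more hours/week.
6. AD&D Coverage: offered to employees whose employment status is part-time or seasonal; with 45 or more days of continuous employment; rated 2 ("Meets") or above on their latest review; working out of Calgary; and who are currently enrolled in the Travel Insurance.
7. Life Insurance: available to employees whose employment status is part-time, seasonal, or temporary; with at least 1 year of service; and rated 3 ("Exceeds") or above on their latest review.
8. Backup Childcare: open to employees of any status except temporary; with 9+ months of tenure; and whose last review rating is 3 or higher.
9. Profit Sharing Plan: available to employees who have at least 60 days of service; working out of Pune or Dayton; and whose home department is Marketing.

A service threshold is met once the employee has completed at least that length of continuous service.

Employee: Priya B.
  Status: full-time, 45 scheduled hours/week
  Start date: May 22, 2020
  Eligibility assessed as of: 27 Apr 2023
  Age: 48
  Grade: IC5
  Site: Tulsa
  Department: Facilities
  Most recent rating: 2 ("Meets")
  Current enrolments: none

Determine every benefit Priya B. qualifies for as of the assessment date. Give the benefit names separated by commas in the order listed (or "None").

Internet Stipend, Health Savings Account

Service from May 22, 2020 to 27 Apr 2023: 1070 days.
Flexible Spending Account — status full-time ✓ (not excluded); service 1070 days ≥ 90 days ✓; dept Facilities ✗ → not eligible.
Adoption Assistance — service 1070 days < 3 years (≈1095 days) ✗ → not eligible.
Travel Insurance — status full-time ✓ (not excluded); grade IC5 ≥ IC4 ✓; site Tulsa ✗ (not Porto) → not eligible.
Internet Stipend — status full-time ✓; service 1070 days ≥ 26 weeks (≈182 days) ✓; rating 2 ≥ 2 ✓; age 48 ≥ 18 ✓; 45 hrs/wk ≥ 24 ✓ → eligible.
Health Savings Account — status full-time ✓; service 1070 days ≥ 45 days ✓; 45 hrs/wk ≥ 40 ✓ → eligible.
AD&D Coverage — status full-time ✗ (requires part-time or seasonal) → not eligible.
Life Insurance — status full-time ✗ (requires part-time, seasonal, or temporary) → not eligible.
Backup Childcare — status full-time ✓ (not excluded); service 1070 days ≥ 9 months (≈270 days) ✓; rating 2 < 3 ✗ → not eligible.
Profit Sharing Plan — service 1070 days ≥ 60 days ✓; site Tulsa ✗ (not Pune or Dayton) → not eligible.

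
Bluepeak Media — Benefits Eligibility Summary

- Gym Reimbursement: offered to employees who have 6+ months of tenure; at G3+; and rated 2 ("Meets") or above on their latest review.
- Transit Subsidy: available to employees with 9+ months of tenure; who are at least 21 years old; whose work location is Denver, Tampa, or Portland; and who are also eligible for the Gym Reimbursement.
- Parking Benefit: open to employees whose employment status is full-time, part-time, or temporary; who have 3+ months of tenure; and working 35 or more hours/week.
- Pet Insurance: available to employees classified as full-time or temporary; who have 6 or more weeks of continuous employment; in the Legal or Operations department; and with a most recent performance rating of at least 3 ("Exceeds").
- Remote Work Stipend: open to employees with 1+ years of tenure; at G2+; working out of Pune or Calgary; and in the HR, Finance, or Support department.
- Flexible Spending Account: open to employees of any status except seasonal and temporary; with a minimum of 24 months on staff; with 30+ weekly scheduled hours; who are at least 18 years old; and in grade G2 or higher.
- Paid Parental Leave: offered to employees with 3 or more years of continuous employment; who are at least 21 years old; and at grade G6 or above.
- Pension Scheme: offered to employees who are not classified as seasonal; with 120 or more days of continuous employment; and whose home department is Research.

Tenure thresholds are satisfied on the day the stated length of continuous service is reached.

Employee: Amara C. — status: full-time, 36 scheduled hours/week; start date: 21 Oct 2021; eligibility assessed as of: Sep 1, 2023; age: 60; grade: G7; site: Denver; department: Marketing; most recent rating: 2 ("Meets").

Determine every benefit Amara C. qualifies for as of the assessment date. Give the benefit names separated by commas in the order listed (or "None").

Gym Reimbursement, Transit Subsidy, Parking Benefit

Service from 21 Oct 2021 to Sep 1, 2023: 680 days.
Gym Reimbursement — service 680 days ≥ 6 months (≈180 days) ✓; grade G7 ≥ G3 ✓; rating 2 ≥ 2 ✓ → eligible.
Transit Subsidy — service 680 days ≥ 9 months (≈270 days) ✓; age 60 ≥ 21 ✓; site Denver ✓; eligible for Gym Reimbursement ✓ → eligible.
Parking Benefit — status full-time ✓; service 680 days ≥ 3 months (≈90 days) ✓; 36 hrs/wk ≥ 35 ✓ → eligible.
Pet Insurance — status full-time ✓; service 680 days ≥ 6 weeks (≈42 days) ✓; dept Marketing ✗ → not eligible.
Remote Work Stipend — service 680 days ≥ 1 year (≈365 days) ✓; grade G7 ≥ G2 ✓; site Denver ✗ (not Pune or Calgary) → not eligible.
Flexible Spending Account — status full-time ✓ (not excluded); service 680 days < 24 months (≈720 days) ✗ → not eligible.
Paid Parental Leave — service 680 days < 3 years (≈1095 days) ✗ → not eligible.
Pension Scheme — status full-time ✓ (not excluded); service 680 days ≥ 120 days ✓; dept Marketing ✗ → not eligible.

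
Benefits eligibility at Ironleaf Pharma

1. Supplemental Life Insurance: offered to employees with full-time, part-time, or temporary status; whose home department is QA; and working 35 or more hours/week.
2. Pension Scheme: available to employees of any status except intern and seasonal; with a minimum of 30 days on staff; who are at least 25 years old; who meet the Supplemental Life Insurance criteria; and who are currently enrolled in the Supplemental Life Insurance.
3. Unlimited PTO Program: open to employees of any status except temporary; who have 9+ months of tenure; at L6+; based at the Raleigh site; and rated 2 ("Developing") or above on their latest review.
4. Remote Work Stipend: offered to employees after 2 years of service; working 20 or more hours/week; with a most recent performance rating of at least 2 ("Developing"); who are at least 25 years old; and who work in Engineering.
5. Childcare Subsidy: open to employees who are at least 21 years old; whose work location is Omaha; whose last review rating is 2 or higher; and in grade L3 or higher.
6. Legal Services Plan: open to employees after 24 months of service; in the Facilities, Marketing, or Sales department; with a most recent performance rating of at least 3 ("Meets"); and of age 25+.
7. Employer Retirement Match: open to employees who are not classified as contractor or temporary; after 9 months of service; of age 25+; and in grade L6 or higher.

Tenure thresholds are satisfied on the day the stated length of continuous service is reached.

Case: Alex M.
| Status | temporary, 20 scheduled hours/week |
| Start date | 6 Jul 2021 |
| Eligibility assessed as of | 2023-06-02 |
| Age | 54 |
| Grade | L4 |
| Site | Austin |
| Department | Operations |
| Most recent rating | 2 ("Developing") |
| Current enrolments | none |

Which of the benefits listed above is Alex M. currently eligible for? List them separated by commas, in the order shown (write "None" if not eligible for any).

Service from 6 Jul 2021 to 2023-06-02: 696 days.
Supplemental Life Insurance — status temporary ✓; dept Operations ✗ → not eligible.
Pension Scheme — status temporary ✓ (not excluded); service 696 days ≥ 30 days ✓; age 54 ≥ 25 ✓; not eligible for Supplemental Life Insurance ✗ → not eligible.
Unlimited PTO Program — status temporary ✗ (excluded) → not eligible.
Remote Work Stipend — service 696 days < 2 years (≈730 days) ✗ → not eligible.
Childcare Subsidy — age 54 ≥ 21 ✓; site Austin ✗ (not Omaha) → not eligible.
Legal Services Plan — service 696 days < 24 months (≈720 days) ✗ → not eligible.
Employer Retirement Match — status temporary ✗ (excluded) → not eligible.

None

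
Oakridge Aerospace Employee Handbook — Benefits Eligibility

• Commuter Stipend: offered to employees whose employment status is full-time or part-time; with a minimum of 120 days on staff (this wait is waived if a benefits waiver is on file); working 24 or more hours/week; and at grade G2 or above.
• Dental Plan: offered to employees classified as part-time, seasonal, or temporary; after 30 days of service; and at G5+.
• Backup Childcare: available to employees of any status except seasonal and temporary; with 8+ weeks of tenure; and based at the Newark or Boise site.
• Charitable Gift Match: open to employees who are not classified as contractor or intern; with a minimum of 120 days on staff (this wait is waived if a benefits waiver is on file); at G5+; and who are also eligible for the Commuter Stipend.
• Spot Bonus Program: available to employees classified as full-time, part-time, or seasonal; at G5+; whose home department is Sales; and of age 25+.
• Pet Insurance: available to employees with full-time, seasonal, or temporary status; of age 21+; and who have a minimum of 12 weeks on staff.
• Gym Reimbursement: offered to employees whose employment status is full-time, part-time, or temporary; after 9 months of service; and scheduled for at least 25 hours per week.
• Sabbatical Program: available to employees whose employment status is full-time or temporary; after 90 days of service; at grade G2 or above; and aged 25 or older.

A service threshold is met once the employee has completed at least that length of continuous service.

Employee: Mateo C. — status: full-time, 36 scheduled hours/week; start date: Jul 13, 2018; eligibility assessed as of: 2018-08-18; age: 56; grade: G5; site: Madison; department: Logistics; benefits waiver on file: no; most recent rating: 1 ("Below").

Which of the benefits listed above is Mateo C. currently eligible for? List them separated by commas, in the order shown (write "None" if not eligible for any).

Service from Jul 13, 2018 to 2018-08-18: 36 days.
Commuter Stipend — status full-time ✓; no waiver, service 36 days < 120 days ✗ → not eligible.
Dental Plan — status full-time ✗ (requires part-time, seasonal, or temporary) → not eligible.
Backup Childcare — status full-time ✓ (not excluded); service 36 days < 8 weeks (≈56 days) ✗ → not eligible.
Charitable Gift Match — status full-time ✓ (not excluded); no waiver, service 36 days < 120 days ✗ → not eligible.
Spot Bonus Program — status full-time ✓; grade G5 ≥ G5 ✓; dept Logistics ✗ → not eligible.
Pet Insurance — status full-time ✓; age 56 ≥ 21 ✓; service 36 days < 12 weeks (≈84 days) ✗ → not eligible.
Gym Reimbursement — status full-time ✓; service 36 days < 9 months (≈270 days) ✗ → not eligible.
Sabbatical Program — status full-time ✓; service 36 days < 90 days ✗ → not eligible.

None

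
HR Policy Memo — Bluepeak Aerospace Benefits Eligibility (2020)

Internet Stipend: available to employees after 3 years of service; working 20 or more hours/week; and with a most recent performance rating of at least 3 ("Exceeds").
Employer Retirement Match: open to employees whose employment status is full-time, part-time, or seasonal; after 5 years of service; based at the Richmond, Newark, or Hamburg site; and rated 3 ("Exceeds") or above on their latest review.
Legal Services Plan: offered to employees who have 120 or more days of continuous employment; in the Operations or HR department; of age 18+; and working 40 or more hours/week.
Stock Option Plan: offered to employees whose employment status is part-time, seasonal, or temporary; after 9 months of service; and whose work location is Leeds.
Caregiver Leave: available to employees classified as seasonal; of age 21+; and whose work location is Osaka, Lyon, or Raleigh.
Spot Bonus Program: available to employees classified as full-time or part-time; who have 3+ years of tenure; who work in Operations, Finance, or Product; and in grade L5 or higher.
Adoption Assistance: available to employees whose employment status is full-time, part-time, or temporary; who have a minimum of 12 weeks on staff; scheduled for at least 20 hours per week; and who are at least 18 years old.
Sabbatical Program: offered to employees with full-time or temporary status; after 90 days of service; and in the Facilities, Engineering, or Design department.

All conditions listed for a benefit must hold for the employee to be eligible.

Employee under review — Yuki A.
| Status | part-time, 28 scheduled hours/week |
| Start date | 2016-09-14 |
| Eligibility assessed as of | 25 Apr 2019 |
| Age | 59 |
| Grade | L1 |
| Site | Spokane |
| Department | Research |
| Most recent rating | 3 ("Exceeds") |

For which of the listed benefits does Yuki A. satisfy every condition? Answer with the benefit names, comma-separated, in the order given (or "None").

Adoption Assistance

Service from 2016-09-14 to 25 Apr 2019: 953 days.
Internet Stipend — service 953 days < 3 years (≈1095 days) ✗ → not eligible.
Employer Retirement Match — status part-time ✓; service 953 days < 5 years (≈1825 days) ✗ → not eligible.
Legal Services Plan — service 953 days ≥ 120 days ✓; dept Research ✗ → not eligible.
Stock Option Plan — status part-time ✓; service 953 days ≥ 9 months (≈270 days) ✓; site Spokane ✗ (not Leeds) → not eligible.
Caregiver Leave — status part-time ✗ (requires seasonal) → not eligible.
Spot Bonus Program — status part-time ✓; service 953 days < 3 years (≈1095 days) ✗ → not eligible.
Adoption Assistance — status part-time ✓; service 953 days ≥ 12 weeks (≈84 days) ✓; 28 hrs/wk ≥ 20 ✓; age 59 ≥ 18 ✓ → eligible.
Sabbatical Program — status part-time ✗ (requires full-time or temporary) → not eligible.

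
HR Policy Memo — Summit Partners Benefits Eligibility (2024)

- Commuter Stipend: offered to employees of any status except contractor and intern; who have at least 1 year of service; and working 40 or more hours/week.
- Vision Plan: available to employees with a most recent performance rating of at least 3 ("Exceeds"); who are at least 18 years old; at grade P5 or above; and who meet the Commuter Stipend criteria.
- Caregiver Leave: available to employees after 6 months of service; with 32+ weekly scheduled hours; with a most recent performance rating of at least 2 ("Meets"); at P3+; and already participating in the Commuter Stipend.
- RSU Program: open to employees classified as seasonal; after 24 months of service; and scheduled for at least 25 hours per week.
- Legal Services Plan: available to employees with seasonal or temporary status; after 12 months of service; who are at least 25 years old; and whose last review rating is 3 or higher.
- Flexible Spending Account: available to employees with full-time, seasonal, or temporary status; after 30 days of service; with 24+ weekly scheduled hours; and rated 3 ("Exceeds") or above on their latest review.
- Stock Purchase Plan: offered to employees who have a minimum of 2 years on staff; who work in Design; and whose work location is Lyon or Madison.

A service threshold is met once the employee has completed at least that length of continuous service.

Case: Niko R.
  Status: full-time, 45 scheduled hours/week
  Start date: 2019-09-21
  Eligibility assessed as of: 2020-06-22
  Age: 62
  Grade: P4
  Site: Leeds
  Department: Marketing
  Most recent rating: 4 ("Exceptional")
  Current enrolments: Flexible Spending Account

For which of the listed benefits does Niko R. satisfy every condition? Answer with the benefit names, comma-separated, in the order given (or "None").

Flexible Spending Account

Service from 2019-09-21 to 2020-06-22: 275 days.
Commuter Stipend — status full-time ✓ (not excluded); service 275 days < 1 year (≈365 days) ✗ → not eligible.
Vision Plan — rating 4 ≥ 3 ✓; age 62 ≥ 18 ✓; grade P4 < P5 ✗ → not eligible.
Caregiver Leave — service 275 days ≥ 6 months (≈180 days) ✓; 45 hrs/wk ≥ 32 ✓; rating 4 ≥ 2 ✓; grade P4 ≥ P3 ✓; not enrolled in Commuter Stipend ✗ → not eligible.
RSU Program — status full-time ✗ (requires seasonal) → not eligible.
Legal Services Plan — status full-time ✗ (requires seasonal or temporary) → not eligible.
Flexible Spending Account — status full-time ✓; service 275 days ≥ 30 days ✓; 45 hrs/wk ≥ 24 ✓; rating 4 ≥ 3 ✓ → eligible.
Stock Purchase Plan — service 275 days < 2 years (≈730 days) ✗ → not eligible.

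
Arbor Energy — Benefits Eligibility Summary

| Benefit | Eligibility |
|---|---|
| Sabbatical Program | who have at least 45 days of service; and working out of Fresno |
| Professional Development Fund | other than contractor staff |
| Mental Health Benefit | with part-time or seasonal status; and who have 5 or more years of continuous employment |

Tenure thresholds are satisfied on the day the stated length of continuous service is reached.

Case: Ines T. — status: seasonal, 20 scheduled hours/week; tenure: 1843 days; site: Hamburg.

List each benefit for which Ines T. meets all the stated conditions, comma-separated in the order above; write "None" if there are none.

Professional Development Fund, Mental Health Benefit

Sabbatical Program — service 1843 days ≥ 45 days ✓; site Hamburg ✗ (not Fresno) → not eligible.
Professional Development Fund — status seasonal ✓ (not excluded) → eligible.
Mental Health Benefit — status seasonal ✓; service 1843 days ≥ 5 years (≈1825 days) ✓ → eligible.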